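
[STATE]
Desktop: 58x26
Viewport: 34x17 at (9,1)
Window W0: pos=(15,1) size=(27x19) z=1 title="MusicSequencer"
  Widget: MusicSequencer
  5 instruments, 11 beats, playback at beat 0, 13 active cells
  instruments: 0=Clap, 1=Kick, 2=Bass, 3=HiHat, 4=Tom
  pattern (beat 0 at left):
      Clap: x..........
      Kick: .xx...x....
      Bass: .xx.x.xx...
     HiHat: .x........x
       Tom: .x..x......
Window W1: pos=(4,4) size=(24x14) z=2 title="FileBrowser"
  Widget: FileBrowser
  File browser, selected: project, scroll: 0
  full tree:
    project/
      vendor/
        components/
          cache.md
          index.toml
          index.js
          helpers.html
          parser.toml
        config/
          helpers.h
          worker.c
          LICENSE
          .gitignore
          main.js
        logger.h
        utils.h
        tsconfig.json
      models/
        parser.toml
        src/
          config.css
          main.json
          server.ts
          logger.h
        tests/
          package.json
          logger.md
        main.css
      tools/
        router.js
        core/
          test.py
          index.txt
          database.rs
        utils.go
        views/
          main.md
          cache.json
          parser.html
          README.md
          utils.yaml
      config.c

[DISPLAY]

      ┏━━━━━━━━━━━━━━━━━━━━━━━━━┓ 
      ┃ MusicSequencer          ┃ 
      ┠─────────────────────────┨ 
━━━━━━━━━━━━━━━━━━┓67890        ┃ 
eBrowser          ┃·····        ┃ 
──────────────────┨█····        ┃ 
] project/        ┃██···        ┃ 
[+] vendor/       ┃····█        ┃ 
[+] models/       ┃·····        ┃ 
[+] tools/        ┃             ┃ 
config.c          ┃             ┃ 
                  ┃             ┃ 
                  ┃             ┃ 
                  ┃             ┃ 
                  ┃             ┃ 
                  ┃             ┃ 
━━━━━━━━━━━━━━━━━━┛             ┃ 


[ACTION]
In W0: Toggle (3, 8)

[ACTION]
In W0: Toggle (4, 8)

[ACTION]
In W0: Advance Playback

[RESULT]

      ┏━━━━━━━━━━━━━━━━━━━━━━━━━┓ 
      ┃ MusicSequencer          ┃ 
      ┠─────────────────────────┨ 
━━━━━━━━━━━━━━━━━━┓67890        ┃ 
eBrowser          ┃·····        ┃ 
──────────────────┨█····        ┃ 
] project/        ┃██···        ┃ 
[+] vendor/       ┃··█·█        ┃ 
[+] models/       ┃··█··        ┃ 
[+] tools/        ┃             ┃ 
config.c          ┃             ┃ 
                  ┃             ┃ 
                  ┃             ┃ 
                  ┃             ┃ 
                  ┃             ┃ 
                  ┃             ┃ 
━━━━━━━━━━━━━━━━━━┛             ┃ 


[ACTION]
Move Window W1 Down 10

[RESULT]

      ┏━━━━━━━━━━━━━━━━━━━━━━━━━┓ 
      ┃ MusicSequencer          ┃ 
      ┠─────────────────────────┨ 
      ┃      0▼234567890        ┃ 
      ┃  Clap█··········        ┃ 
      ┃  Kick·██···█····        ┃ 
      ┃  Bass·██·█·██···        ┃ 
      ┃ HiHat·█······█·█        ┃ 
      ┃   Tom·█··█···█··        ┃ 
      ┃                         ┃ 
      ┃                         ┃ 
━━━━━━━━━━━━━━━━━━┓             ┃ 
eBrowser          ┃             ┃ 
──────────────────┨             ┃ 
] project/        ┃             ┃ 
[+] vendor/       ┃             ┃ 
[+] models/       ┃             ┃ 


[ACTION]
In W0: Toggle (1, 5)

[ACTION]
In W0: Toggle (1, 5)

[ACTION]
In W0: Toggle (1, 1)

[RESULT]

      ┏━━━━━━━━━━━━━━━━━━━━━━━━━┓ 
      ┃ MusicSequencer          ┃ 
      ┠─────────────────────────┨ 
      ┃      0▼234567890        ┃ 
      ┃  Clap█··········        ┃ 
      ┃  Kick··█···█····        ┃ 
      ┃  Bass·██·█·██···        ┃ 
      ┃ HiHat·█······█·█        ┃ 
      ┃   Tom·█··█···█··        ┃ 
      ┃                         ┃ 
      ┃                         ┃ 
━━━━━━━━━━━━━━━━━━┓             ┃ 
eBrowser          ┃             ┃ 
──────────────────┨             ┃ 
] project/        ┃             ┃ 
[+] vendor/       ┃             ┃ 
[+] models/       ┃             ┃ 


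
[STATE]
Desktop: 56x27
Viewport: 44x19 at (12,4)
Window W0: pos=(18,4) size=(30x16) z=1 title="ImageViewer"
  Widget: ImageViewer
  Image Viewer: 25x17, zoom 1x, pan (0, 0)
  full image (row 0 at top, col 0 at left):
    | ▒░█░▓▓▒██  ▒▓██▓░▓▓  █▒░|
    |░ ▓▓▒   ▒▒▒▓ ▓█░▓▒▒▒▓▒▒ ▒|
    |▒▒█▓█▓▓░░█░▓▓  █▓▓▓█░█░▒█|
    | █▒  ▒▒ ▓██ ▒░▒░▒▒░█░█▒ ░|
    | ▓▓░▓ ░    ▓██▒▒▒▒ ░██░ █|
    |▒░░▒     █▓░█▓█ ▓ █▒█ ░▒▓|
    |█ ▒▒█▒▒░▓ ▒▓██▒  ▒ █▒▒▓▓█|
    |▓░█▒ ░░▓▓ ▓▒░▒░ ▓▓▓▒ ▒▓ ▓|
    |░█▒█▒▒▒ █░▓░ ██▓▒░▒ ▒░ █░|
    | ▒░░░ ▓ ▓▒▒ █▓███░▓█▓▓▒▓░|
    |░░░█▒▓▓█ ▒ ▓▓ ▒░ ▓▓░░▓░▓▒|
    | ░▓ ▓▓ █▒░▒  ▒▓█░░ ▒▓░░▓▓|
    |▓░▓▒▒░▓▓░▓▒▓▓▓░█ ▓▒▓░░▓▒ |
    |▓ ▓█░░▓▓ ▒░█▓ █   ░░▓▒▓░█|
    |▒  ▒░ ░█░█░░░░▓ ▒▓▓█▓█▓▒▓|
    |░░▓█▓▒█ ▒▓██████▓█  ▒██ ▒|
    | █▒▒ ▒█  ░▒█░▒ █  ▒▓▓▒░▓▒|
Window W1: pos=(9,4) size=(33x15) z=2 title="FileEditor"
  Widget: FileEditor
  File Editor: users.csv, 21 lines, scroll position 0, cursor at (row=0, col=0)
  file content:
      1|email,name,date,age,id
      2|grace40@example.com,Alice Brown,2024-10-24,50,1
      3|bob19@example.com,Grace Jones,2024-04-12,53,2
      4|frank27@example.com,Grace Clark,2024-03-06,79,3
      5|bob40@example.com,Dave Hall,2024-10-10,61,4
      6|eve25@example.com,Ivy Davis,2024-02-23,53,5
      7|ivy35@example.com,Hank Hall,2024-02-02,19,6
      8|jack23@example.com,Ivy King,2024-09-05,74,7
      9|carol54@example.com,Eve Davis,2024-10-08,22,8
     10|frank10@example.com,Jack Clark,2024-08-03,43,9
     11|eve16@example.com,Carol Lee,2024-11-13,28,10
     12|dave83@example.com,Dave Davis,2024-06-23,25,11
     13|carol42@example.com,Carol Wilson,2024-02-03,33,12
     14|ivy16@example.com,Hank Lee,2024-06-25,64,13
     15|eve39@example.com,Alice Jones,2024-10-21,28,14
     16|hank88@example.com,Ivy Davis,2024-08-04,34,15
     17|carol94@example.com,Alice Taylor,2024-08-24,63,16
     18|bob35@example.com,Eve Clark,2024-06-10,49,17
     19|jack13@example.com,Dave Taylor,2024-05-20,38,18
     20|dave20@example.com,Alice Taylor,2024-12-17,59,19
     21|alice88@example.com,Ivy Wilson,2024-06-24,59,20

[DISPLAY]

━━━━━━━━━━━━━━━━━━━━━━━━━━━━━┓━━━━━┓        
ileEditor                    ┃     ┃        
─────────────────────────────┨─────┨        
ail,name,date,age,id        ▲┃▒░   ┃        
ace40@example.com,Alice Brow█┃ ▒   ┃        
b19@example.com,Grace Jones,░┃▒█   ┃        
ank27@example.com,Grace Clar░┃ ░   ┃        
b40@example.com,Dave Hall,20░┃ █   ┃        
e25@example.com,Ivy Davis,20░┃▒▓   ┃        
y35@example.com,Hank Hall,20░┃▓█   ┃        
ck23@example.com,Ivy King,20░┃ ▓   ┃        
rol54@example.com,Eve Davis,░┃█░   ┃        
ank10@example.com,Jack Clark░┃▓░   ┃        
e16@example.com,Carol Lee,20▼┃▓▒   ┃        
━━━━━━━━━━━━━━━━━━━━━━━━━━━━━┛▓▓   ┃        
      ┗━━━━━━━━━━━━━━━━━━━━━━━━━━━━┛        
                                            
                                            
                                            


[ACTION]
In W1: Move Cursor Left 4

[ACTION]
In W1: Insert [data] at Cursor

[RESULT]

━━━━━━━━━━━━━━━━━━━━━━━━━━━━━┓━━━━━┓        
ileEditor                    ┃     ┃        
─────────────────────────────┨─────┨        
ta█mail,name,date,age,id    ▲┃▒░   ┃        
ace40@example.com,Alice Brow█┃ ▒   ┃        
b19@example.com,Grace Jones,░┃▒█   ┃        
ank27@example.com,Grace Clar░┃ ░   ┃        
b40@example.com,Dave Hall,20░┃ █   ┃        
e25@example.com,Ivy Davis,20░┃▒▓   ┃        
y35@example.com,Hank Hall,20░┃▓█   ┃        
ck23@example.com,Ivy King,20░┃ ▓   ┃        
rol54@example.com,Eve Davis,░┃█░   ┃        
ank10@example.com,Jack Clark░┃▓░   ┃        
e16@example.com,Carol Lee,20▼┃▓▒   ┃        
━━━━━━━━━━━━━━━━━━━━━━━━━━━━━┛▓▓   ┃        
      ┗━━━━━━━━━━━━━━━━━━━━━━━━━━━━┛        
                                            
                                            
                                            


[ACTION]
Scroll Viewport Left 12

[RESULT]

         ┏━━━━━━━━━━━━━━━━━━━━━━━━━━━━━━━┓━━
         ┃ FileEditor                    ┃  
         ┠───────────────────────────────┨──
         ┃data█mail,name,date,age,id    ▲┃▒░
         ┃grace40@example.com,Alice Brow█┃ ▒
         ┃bob19@example.com,Grace Jones,░┃▒█
         ┃frank27@example.com,Grace Clar░┃ ░
         ┃bob40@example.com,Dave Hall,20░┃ █
         ┃eve25@example.com,Ivy Davis,20░┃▒▓
         ┃ivy35@example.com,Hank Hall,20░┃▓█
         ┃jack23@example.com,Ivy King,20░┃ ▓
         ┃carol54@example.com,Eve Davis,░┃█░
         ┃frank10@example.com,Jack Clark░┃▓░
         ┃eve16@example.com,Carol Lee,20▼┃▓▒
         ┗━━━━━━━━━━━━━━━━━━━━━━━━━━━━━━━┛▓▓
                  ┗━━━━━━━━━━━━━━━━━━━━━━━━━
                                            
                                            
                                            


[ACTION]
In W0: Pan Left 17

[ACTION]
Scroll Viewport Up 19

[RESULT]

                                            
                                            
                                            
                                            
         ┏━━━━━━━━━━━━━━━━━━━━━━━━━━━━━━━┓━━
         ┃ FileEditor                    ┃  
         ┠───────────────────────────────┨──
         ┃data█mail,name,date,age,id    ▲┃▒░
         ┃grace40@example.com,Alice Brow█┃ ▒
         ┃bob19@example.com,Grace Jones,░┃▒█
         ┃frank27@example.com,Grace Clar░┃ ░
         ┃bob40@example.com,Dave Hall,20░┃ █
         ┃eve25@example.com,Ivy Davis,20░┃▒▓
         ┃ivy35@example.com,Hank Hall,20░┃▓█
         ┃jack23@example.com,Ivy King,20░┃ ▓
         ┃carol54@example.com,Eve Davis,░┃█░
         ┃frank10@example.com,Jack Clark░┃▓░
         ┃eve16@example.com,Carol Lee,20▼┃▓▒
         ┗━━━━━━━━━━━━━━━━━━━━━━━━━━━━━━━┛▓▓


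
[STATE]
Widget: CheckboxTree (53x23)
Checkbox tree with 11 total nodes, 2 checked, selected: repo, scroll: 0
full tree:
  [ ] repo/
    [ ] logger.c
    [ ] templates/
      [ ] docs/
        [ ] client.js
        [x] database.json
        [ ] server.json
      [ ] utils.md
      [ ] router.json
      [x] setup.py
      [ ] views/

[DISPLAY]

>[-] repo/                                           
   [ ] logger.c                                      
   [-] templates/                                    
     [-] docs/                                       
       [ ] client.js                                 
       [x] database.json                             
       [ ] server.json                               
     [ ] utils.md                                    
     [ ] router.json                                 
     [x] setup.py                                    
     [ ] views/                                      
                                                     
                                                     
                                                     
                                                     
                                                     
                                                     
                                                     
                                                     
                                                     
                                                     
                                                     
                                                     


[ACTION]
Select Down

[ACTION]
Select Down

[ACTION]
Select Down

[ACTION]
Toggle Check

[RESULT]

 [-] repo/                                           
   [ ] logger.c                                      
   [-] templates/                                    
>    [x] docs/                                       
       [x] client.js                                 
       [x] database.json                             
       [x] server.json                               
     [ ] utils.md                                    
     [ ] router.json                                 
     [x] setup.py                                    
     [ ] views/                                      
                                                     
                                                     
                                                     
                                                     
                                                     
                                                     
                                                     
                                                     
                                                     
                                                     
                                                     
                                                     


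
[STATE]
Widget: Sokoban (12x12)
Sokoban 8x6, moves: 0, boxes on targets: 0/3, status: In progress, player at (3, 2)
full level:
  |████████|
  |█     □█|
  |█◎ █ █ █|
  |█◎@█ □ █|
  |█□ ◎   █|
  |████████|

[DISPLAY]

████████    
█     □█    
█◎ █ █ █    
█◎@█ □ █    
█□ ◎   █    
████████    
Moves: 0  0/
            
            
            
            
            


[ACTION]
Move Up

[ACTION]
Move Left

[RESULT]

████████    
█     □█    
█+ █ █ █    
█◎ █ □ █    
█□ ◎   █    
████████    
Moves: 2  0/
            
            
            
            
            


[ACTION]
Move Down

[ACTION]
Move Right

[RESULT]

████████    
█     □█    
█◎ █ █ █    
█◎@█ □ █    
█□ ◎   █    
████████    
Moves: 4  0/
            
            
            
            
            


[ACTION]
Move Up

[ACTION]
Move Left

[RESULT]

████████    
█     □█    
█+ █ █ █    
█◎ █ □ █    
█□ ◎   █    
████████    
Moves: 6  0/
            
            
            
            
            


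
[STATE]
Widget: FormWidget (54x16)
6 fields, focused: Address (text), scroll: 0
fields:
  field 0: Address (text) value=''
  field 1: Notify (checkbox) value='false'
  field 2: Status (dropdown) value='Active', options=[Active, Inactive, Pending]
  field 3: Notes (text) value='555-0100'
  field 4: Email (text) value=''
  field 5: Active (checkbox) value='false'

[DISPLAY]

> Address:    [                                      ]
  Notify:     [ ]                                     
  Status:     [Active                               ▼]
  Notes:      [555-0100                              ]
  Email:      [                                      ]
  Active:     [ ]                                     
                                                      
                                                      
                                                      
                                                      
                                                      
                                                      
                                                      
                                                      
                                                      
                                                      


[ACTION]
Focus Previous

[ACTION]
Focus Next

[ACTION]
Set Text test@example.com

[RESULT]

> Address:    [test@example.com                      ]
  Notify:     [ ]                                     
  Status:     [Active                               ▼]
  Notes:      [555-0100                              ]
  Email:      [                                      ]
  Active:     [ ]                                     
                                                      
                                                      
                                                      
                                                      
                                                      
                                                      
                                                      
                                                      
                                                      
                                                      


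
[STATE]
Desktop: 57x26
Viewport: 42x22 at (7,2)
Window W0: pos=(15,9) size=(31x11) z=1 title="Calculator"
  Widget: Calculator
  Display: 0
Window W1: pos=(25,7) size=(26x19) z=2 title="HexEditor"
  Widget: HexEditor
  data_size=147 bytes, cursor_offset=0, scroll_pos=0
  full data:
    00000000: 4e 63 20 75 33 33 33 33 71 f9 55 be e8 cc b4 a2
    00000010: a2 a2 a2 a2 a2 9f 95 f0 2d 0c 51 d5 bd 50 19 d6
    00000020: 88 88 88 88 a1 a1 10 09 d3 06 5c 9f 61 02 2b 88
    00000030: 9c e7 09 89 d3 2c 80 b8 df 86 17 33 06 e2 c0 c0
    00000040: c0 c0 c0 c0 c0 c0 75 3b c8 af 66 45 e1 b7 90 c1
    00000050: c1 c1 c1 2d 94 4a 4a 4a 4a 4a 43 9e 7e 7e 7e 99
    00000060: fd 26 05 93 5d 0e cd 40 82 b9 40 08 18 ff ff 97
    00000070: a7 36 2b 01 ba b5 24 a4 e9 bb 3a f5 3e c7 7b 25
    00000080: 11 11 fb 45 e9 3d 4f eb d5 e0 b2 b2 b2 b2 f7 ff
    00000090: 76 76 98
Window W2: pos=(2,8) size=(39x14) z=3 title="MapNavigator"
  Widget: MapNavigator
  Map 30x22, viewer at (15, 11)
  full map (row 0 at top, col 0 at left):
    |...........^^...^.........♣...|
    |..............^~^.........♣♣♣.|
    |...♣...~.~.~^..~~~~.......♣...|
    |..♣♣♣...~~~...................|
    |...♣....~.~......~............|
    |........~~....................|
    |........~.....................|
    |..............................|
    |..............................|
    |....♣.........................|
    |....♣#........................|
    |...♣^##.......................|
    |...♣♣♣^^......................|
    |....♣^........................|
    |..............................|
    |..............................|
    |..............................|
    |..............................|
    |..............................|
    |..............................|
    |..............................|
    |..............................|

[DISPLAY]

                                          
                                          
                                          
                                          
                                          
                  ┏━━━━━━━━━━━━━━━━━━━━━━━
━━━━━━━━━━━━━━━━━━━━━━━━━━━━━━━━━┓        
Navigator                        ┃────────
─────────────────────────────────┨ 20 75 3
.......~.....................    ┃ a2 a2 a
.............................    ┃ 88 88 a
.............................    ┃ 09 89 d
...♣.........................    ┃ c0 c0 c
...♣#........................    ┃ c1 2d 9
..♣^##........@..............    ┃ 05 93 5
..♣♣♣^^......................    ┃ 2b 01 b
...♣^........................    ┃ fb 45 e
.............................    ┃ 98     
.............................    ┃        
━━━━━━━━━━━━━━━━━━━━━━━━━━━━━━━━━┛        
                  ┃                       
                  ┃                       


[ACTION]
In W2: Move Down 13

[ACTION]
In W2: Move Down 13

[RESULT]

                                          
                                          
                                          
                                          
                                          
                  ┏━━━━━━━━━━━━━━━━━━━━━━━
━━━━━━━━━━━━━━━━━━━━━━━━━━━━━━━━━┓        
Navigator                        ┃────────
─────────────────────────────────┨ 20 75 3
.............................    ┃ a2 a2 a
.............................    ┃ 88 88 a
.............................    ┃ 09 89 d
.............................    ┃ c0 c0 c
.............................    ┃ c1 2d 9
..............@..............    ┃ 05 93 5
                                 ┃ 2b 01 b
                                 ┃ fb 45 e
                                 ┃ 98     
                                 ┃        
━━━━━━━━━━━━━━━━━━━━━━━━━━━━━━━━━┛        
                  ┃                       
                  ┃                       


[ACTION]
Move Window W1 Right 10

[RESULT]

                                          
                                          
                                          
                                          
                                          
                        ┏━━━━━━━━━━━━━━━━━
━━━━━━━━━━━━━━━━━━━━━━━━━━━━━━━━━┓r       
Navigator                        ┃────────
─────────────────────────────────┨ 4E 63 2
.............................    ┃ a2 a2 a
.............................    ┃ 88 88 8
.............................    ┃ 9c e7 0
.............................    ┃ c0 c0 c
.............................    ┃ c1 c1 c
..............@..............    ┃ fd 26 0
                                 ┃ a7 36 2
                                 ┃ 11 11 f
                                 ┃ 76 76 9
                                 ┃        
━━━━━━━━━━━━━━━━━━━━━━━━━━━━━━━━━┛        
                        ┃                 
                        ┃                 


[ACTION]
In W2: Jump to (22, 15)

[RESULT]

                                          
                                          
                                          
                                          
                                          
                        ┏━━━━━━━━━━━━━━━━━
━━━━━━━━━━━━━━━━━━━━━━━━━━━━━━━━━┓r       
Navigator                        ┃────────
─────────────────────────────────┨ 4E 63 2
......................           ┃ a2 a2 a
......................           ┃ 88 88 8
......................           ┃ 9c e7 0
......................           ┃ c0 c0 c
......................           ┃ c1 c1 c
..............@.......           ┃ fd 26 0
......................           ┃ a7 36 2
......................           ┃ 11 11 f
......................           ┃ 76 76 9
......................           ┃        
━━━━━━━━━━━━━━━━━━━━━━━━━━━━━━━━━┛        
                        ┃                 
                        ┃                 


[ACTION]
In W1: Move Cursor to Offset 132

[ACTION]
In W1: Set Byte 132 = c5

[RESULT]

                                          
                                          
                                          
                                          
                                          
                        ┏━━━━━━━━━━━━━━━━━
━━━━━━━━━━━━━━━━━━━━━━━━━━━━━━━━━┓r       
Navigator                        ┃────────
─────────────────────────────────┨ 4e 63 2
......................           ┃ a2 a2 a
......................           ┃ 88 88 8
......................           ┃ 9c e7 0
......................           ┃ c0 c0 c
......................           ┃ c1 c1 c
..............@.......           ┃ fd 26 0
......................           ┃ a7 36 2
......................           ┃ 11 11 f
......................           ┃ 76 76 9
......................           ┃        
━━━━━━━━━━━━━━━━━━━━━━━━━━━━━━━━━┛        
                        ┃                 
                        ┃                 


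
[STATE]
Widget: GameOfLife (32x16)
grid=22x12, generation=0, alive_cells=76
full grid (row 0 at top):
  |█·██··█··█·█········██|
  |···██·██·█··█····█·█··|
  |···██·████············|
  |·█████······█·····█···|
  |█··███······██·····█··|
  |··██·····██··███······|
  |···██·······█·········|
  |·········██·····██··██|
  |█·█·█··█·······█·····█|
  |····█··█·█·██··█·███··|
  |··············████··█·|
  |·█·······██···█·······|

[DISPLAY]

Gen: 0                          
█·██··█··█·█········██          
···██·██·█··█····█·█··          
···██·████············          
·█████······█·····█···          
█··███······██·····█··          
··██·····██··███······          
···██·······█·········          
·········██·····██··██          
█·█·█··█·······█·····█          
····█··█·█·██··█·███··          
··············████··█·          
·█·······██···█·······          
                                
                                
                                


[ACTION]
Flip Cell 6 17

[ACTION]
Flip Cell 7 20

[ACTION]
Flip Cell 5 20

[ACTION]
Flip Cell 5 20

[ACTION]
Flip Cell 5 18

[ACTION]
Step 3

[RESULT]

Gen: 3                          
···█·····██···········          
···█······█···········          
····████·█·██·····██··          
··········███·····██··          
·············██···██··          
···████···██···█··██··          
·██·██····█·█··████···          
··█········██·█··███··          
···██······█·█··█·██··          
········██····█··██·██          
········██··█····████·          
·············█········          
                                
                                
                                


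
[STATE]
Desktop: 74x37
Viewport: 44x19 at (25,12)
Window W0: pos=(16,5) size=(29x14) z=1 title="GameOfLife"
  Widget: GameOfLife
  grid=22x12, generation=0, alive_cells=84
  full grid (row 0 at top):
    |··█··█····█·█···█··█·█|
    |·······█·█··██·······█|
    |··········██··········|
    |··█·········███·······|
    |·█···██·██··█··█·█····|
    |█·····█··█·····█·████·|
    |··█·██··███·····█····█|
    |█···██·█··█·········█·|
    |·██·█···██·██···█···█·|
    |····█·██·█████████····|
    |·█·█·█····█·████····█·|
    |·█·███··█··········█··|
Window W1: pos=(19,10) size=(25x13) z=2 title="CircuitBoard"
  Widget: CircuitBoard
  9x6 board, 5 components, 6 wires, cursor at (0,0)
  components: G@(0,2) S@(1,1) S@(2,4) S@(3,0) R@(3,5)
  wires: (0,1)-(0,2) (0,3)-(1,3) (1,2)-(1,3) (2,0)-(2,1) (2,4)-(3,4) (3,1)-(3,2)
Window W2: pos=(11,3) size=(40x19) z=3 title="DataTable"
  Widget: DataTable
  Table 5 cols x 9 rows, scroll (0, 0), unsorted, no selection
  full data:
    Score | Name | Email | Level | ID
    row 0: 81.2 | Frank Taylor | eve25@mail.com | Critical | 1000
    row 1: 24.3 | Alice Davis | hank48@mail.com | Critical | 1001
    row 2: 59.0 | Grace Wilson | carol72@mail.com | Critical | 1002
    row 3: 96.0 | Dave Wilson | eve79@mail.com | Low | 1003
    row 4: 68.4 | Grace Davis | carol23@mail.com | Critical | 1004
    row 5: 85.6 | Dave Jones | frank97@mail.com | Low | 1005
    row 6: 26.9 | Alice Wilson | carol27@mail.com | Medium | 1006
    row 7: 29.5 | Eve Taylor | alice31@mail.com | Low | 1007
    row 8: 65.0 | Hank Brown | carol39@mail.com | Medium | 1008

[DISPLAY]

avis │carol23@mail.com│Cr┃                  
nes  │frank97@mail.com│Lo┃                  
ilson│carol27@mail.com│Me┃                  
lor  │alice31@mail.com│Lo┃                  
own  │carol39@mail.com│Me┃                  
                         ┃                  
                         ┃                  
                         ┃                  
                         ┃                  
━━━━━━━━━━━━━━━━━━━━━━━━━┛                  
━━━━━━━━━━━━━━━━━━┛                         
                                            
                                            
                                            
                                            
                                            
                                            
                                            
                                            


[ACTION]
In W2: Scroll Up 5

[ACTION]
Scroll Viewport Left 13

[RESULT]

68.4 │Grace Davis │carol23@mail.com│Cr┃     
85.6 │Dave Jones  │frank97@mail.com│Lo┃     
26.9 │Alice Wilson│carol27@mail.com│Me┃     
29.5 │Eve Taylor  │alice31@mail.com│Lo┃     
65.0 │Hank Brown  │carol39@mail.com│Me┃     
                                      ┃     
                                      ┃     
                                      ┃     
                                      ┃     
━━━━━━━━━━━━━━━━━━━━━━━━━━━━━━━━━━━━━━┛     
       ┗━━━━━━━━━━━━━━━━━━━━━━━┛            
                                            
                                            
                                            
                                            
                                            
                                            
                                            
                                            


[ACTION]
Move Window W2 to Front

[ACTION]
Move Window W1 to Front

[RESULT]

68.4 │G┠───────────────────────┨com│Cr┃     
85.6 │D┃   0 1 2 3 4 5 6 7 8   ┃com│Lo┃     
26.9 │A┃0  [.]  · ─ G   ·      ┃com│Me┃     
29.5 │E┃                │      ┃com│Lo┃     
65.0 │H┃1       S   · ─ ·      ┃com│Me┃     
       ┃                       ┃      ┃     
       ┃2   · ─ ·           S  ┃      ┃     
       ┃                    │  ┃      ┃     
       ┃3   S   · ─ ·       ·  ┃      ┃     
━━━━━━━┃                       ┃━━━━━━┛     
       ┗━━━━━━━━━━━━━━━━━━━━━━━┛            
                                            
                                            
                                            
                                            
                                            
                                            
                                            
                                            


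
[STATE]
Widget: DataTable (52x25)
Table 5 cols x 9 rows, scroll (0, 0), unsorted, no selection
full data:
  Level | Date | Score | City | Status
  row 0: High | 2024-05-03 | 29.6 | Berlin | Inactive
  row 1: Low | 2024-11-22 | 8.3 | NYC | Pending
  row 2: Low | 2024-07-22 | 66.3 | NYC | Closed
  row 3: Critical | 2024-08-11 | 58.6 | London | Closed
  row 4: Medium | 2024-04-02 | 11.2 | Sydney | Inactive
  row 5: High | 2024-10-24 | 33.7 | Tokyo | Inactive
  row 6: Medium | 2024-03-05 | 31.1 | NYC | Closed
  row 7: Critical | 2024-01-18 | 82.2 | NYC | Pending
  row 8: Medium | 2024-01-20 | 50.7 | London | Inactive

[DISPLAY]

Level   │Date      │Score│City  │Status             
────────┼──────────┼─────┼──────┼────────           
High    │2024-05-03│29.6 │Berlin│Inactive           
Low     │2024-11-22│8.3  │NYC   │Pending            
Low     │2024-07-22│66.3 │NYC   │Closed             
Critical│2024-08-11│58.6 │London│Closed             
Medium  │2024-04-02│11.2 │Sydney│Inactive           
High    │2024-10-24│33.7 │Tokyo │Inactive           
Medium  │2024-03-05│31.1 │NYC   │Closed             
Critical│2024-01-18│82.2 │NYC   │Pending            
Medium  │2024-01-20│50.7 │London│Inactive           
                                                    
                                                    
                                                    
                                                    
                                                    
                                                    
                                                    
                                                    
                                                    
                                                    
                                                    
                                                    
                                                    
                                                    


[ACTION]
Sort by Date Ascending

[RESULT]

Level   │Date     ▲│Score│City  │Status             
────────┼──────────┼─────┼──────┼────────           
Critical│2024-01-18│82.2 │NYC   │Pending            
Medium  │2024-01-20│50.7 │London│Inactive           
Medium  │2024-03-05│31.1 │NYC   │Closed             
Medium  │2024-04-02│11.2 │Sydney│Inactive           
High    │2024-05-03│29.6 │Berlin│Inactive           
Low     │2024-07-22│66.3 │NYC   │Closed             
Critical│2024-08-11│58.6 │London│Closed             
High    │2024-10-24│33.7 │Tokyo │Inactive           
Low     │2024-11-22│8.3  │NYC   │Pending            
                                                    
                                                    
                                                    
                                                    
                                                    
                                                    
                                                    
                                                    
                                                    
                                                    
                                                    
                                                    
                                                    
                                                    


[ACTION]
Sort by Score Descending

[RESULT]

Level   │Date      │Scor▼│City  │Status             
────────┼──────────┼─────┼──────┼────────           
Critical│2024-01-18│82.2 │NYC   │Pending            
Low     │2024-07-22│66.3 │NYC   │Closed             
Critical│2024-08-11│58.6 │London│Closed             
Medium  │2024-01-20│50.7 │London│Inactive           
High    │2024-10-24│33.7 │Tokyo │Inactive           
Medium  │2024-03-05│31.1 │NYC   │Closed             
High    │2024-05-03│29.6 │Berlin│Inactive           
Medium  │2024-04-02│11.2 │Sydney│Inactive           
Low     │2024-11-22│8.3  │NYC   │Pending            
                                                    
                                                    
                                                    
                                                    
                                                    
                                                    
                                                    
                                                    
                                                    
                                                    
                                                    
                                                    
                                                    
                                                    


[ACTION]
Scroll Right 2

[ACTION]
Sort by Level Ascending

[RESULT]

Level  ▲│Date      │Score│City  │Status             
────────┼──────────┼─────┼──────┼────────           
Critical│2024-01-18│82.2 │NYC   │Pending            
Critical│2024-08-11│58.6 │London│Closed             
High    │2024-10-24│33.7 │Tokyo │Inactive           
High    │2024-05-03│29.6 │Berlin│Inactive           
Low     │2024-07-22│66.3 │NYC   │Closed             
Low     │2024-11-22│8.3  │NYC   │Pending            
Medium  │2024-01-20│50.7 │London│Inactive           
Medium  │2024-03-05│31.1 │NYC   │Closed             
Medium  │2024-04-02│11.2 │Sydney│Inactive           
                                                    
                                                    
                                                    
                                                    
                                                    
                                                    
                                                    
                                                    
                                                    
                                                    
                                                    
                                                    
                                                    
                                                    


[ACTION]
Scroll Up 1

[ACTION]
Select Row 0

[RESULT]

Level  ▲│Date      │Score│City  │Status             
────────┼──────────┼─────┼──────┼────────           
>ritical│2024-01-18│82.2 │NYC   │Pending            
Critical│2024-08-11│58.6 │London│Closed             
High    │2024-10-24│33.7 │Tokyo │Inactive           
High    │2024-05-03│29.6 │Berlin│Inactive           
Low     │2024-07-22│66.3 │NYC   │Closed             
Low     │2024-11-22│8.3  │NYC   │Pending            
Medium  │2024-01-20│50.7 │London│Inactive           
Medium  │2024-03-05│31.1 │NYC   │Closed             
Medium  │2024-04-02│11.2 │Sydney│Inactive           
                                                    
                                                    
                                                    
                                                    
                                                    
                                                    
                                                    
                                                    
                                                    
                                                    
                                                    
                                                    
                                                    
                                                    
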